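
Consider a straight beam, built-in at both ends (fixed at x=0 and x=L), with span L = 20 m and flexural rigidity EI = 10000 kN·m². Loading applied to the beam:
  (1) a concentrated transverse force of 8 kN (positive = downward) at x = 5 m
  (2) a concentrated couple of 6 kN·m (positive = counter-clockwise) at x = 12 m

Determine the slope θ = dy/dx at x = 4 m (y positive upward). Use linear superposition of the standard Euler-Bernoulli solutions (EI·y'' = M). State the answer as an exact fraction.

Load 1 — point force P=8 kN at a=5 m (b=L-a=15):
  θ_1 = -Pb²x(2aL-(3a+b)x)/(2L³EI)  [x≤a] = -8·15²·4·(2·5·20-(3·5+15)·4)/(2·20³·10000) = -9/2500 rad
Load 2 — applied couple M₀=6 kN·m at a=12 m (b=L-a=8):
  θ_2 = (R_Ax²/2 - M_Ax)/EI  [x≤a] with R_A=54/125, M_A=48/25 = ((54/125)·4²/2 - (48/25)·4)/10000 = -33/78125 rad
Superposition: θ = Σ θ_i = -1257/312500 rad ≈ -0.004022 rad

θ(4) = -1257/312500 rad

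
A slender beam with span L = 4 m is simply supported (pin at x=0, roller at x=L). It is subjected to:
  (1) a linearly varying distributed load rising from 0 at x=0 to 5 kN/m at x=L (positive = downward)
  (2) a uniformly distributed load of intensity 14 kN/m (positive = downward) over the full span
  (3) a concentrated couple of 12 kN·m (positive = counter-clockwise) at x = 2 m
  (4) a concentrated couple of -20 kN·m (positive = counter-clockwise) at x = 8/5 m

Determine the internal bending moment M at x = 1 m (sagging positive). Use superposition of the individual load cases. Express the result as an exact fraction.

Load 1 — triangular load w₀=5 kN/m (0→w₀ over full span):
  M_1 = w₀Lx/6 - w₀x³/(6L) = 5·4·1/6 - 5·1³/(6·4) = 25/8 kN·m
Load 2 — uniform load w=14 kN/m over full span:
  M_2 = wx(L-x)/2 = 14·1·(4-1)/2 = 21 kN·m
Load 3 — applied couple M₀=12 kN·m at a=2 m (b=L-a=2):
  M_3 = M₀x/L  [x≤a] = 12·1/4 = 3 kN·m
Load 4 — applied couple M₀=-20 kN·m at a=8/5 m (b=L-a=12/5):
  M_4 = M₀x/L  [x≤a] = (-20)·1/4 = -5 kN·m
Superposition: M = Σ M_i = 177/8 kN·m ≈ 22.125000 kN·m

M(1) = 177/8 kN·m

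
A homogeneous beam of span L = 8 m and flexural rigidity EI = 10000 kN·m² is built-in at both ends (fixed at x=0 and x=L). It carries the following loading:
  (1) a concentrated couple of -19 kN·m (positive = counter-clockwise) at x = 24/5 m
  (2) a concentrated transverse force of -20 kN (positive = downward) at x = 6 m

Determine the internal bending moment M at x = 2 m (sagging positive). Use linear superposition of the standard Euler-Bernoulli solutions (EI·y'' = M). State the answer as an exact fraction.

M(2) = 49/100 kN·m

Load 1 — applied couple M₀=-19 kN·m at a=24/5 m (b=L-a=16/5):
  M_1 = R_Ax - M_A  [x≤a] with R_A=-171/50, M_A=-152/25 = (-171/50)·2 - (-152/25) = -19/25 kN·m
Load 2 — point force P=-20 kN at a=6 m (b=L-a=2):
  M_2 = Pb²(3a+b)x/L³ - Pab²/L²  [x≤a] = (-20)·2²·(3·6+2)·2/8³ - (-20)·6·2²/8² = 5/4 kN·m
Superposition: M = Σ M_i = 49/100 kN·m ≈ 0.490000 kN·m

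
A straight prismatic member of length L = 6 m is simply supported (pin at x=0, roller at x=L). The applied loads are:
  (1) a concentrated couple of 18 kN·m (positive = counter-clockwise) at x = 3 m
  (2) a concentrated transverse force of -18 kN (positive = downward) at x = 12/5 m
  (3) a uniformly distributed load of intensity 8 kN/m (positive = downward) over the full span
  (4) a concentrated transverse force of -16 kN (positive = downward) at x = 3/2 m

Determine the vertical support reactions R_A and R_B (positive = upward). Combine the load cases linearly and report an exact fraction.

R_A = 21/5 kN, R_B = 49/5 kN

Load 1 — applied couple M₀=18 kN·m at a=3 m (b=L-a=3):
  R_A = M₀/L = 18/6 = 3 kN
  R_B = -M₀/L = -18/6 = -3 kN
Load 2 — point force P=-18 kN at a=12/5 m (b=L-a=18/5):
  R_A = Pb/L = (-18)·(18/5)/6 = -54/5 kN
  R_B = Pa/L = (-18)·(12/5)/6 = -36/5 kN
Load 3 — uniform load w=8 kN/m over full span:
  R_A = wL/2 = 8·6/2 = 24 kN
  R_B = wL/2 = 8·6/2 = 24 kN
Load 4 — point force P=-16 kN at a=3/2 m (b=L-a=9/2):
  R_A = Pb/L = (-16)·(9/2)/6 = -12 kN
  R_B = Pa/L = (-16)·(3/2)/6 = -4 kN
Superposition: R_A = 21/5 kN, R_B = 49/5 kN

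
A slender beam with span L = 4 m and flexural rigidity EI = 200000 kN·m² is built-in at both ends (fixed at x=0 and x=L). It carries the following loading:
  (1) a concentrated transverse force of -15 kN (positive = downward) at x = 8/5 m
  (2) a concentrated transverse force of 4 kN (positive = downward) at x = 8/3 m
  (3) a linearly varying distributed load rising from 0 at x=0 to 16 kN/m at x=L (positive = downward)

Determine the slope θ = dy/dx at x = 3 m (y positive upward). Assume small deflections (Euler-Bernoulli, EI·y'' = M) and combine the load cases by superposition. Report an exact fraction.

θ(3) = 841/90000000 rad

Load 1 — point force P=-15 kN at a=8/5 m (b=L-a=12/5):
  θ_1 = Pa²(L-x)(2bL-(3b+a)(L-x))/(2L³EI)  [x>a] = (-15)·(8/5)²·(4-3)·(2·(12/5)·4-(3·(12/5)+(8/5))·(4-3))/(2·4³·200000) = -39/2500000 rad
Load 2 — point force P=4 kN at a=8/3 m (b=L-a=4/3):
  θ_2 = Pa²(L-x)(2bL-(3b+a)(L-x))/(2L³EI)  [x>a] = 4·(8/3)²·(4-3)·(2·(4/3)·4-(3·(4/3)+(8/3))·(4-3))/(2·4³·200000) = 1/225000 rad
Load 3 — triangular load w₀=16 kN/m (0→w₀ over full span):
  θ_3 = -w₀(2x(L-x)(L-2x)(x+2L)+x²(L-x)²)/(120LEI) = -16·(2·3·(4-3)·(4-2·3)·(3+2·4)+3²·(4-3)²)/(120·4·200000) = 41/2000000 rad
Superposition: θ = Σ θ_i = 841/90000000 rad ≈ 0.000009 rad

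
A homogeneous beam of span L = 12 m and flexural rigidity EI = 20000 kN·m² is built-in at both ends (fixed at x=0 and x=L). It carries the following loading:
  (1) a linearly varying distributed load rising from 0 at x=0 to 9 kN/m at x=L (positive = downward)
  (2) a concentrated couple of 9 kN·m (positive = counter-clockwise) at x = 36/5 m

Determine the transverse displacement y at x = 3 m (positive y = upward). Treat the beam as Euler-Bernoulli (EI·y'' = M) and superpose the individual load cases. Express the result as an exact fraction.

Load 1 — triangular load w₀=9 kN/m (0→w₀ over full span):
  y_1 = -w₀x²(L-x)²(x+2L)/(120LEI) = -9·3²·(12-3)²·(3+2·12)/(120·12·20000) = -19683/3200000 m
Load 2 — applied couple M₀=9 kN·m at a=36/5 m (b=L-a=24/5):
  y_2 = (R_Ax³/6 - M_Ax²/2)/EI  [x≤a] with R_A=27/25, M_A=72/25 = ((27/25)·3³/6 - (72/25)·3²/2)/20000 = -81/200000 m
Superposition: y = Σ y_i = -20979/3200000 m ≈ -0.006556 m

y(3) = -20979/3200000 m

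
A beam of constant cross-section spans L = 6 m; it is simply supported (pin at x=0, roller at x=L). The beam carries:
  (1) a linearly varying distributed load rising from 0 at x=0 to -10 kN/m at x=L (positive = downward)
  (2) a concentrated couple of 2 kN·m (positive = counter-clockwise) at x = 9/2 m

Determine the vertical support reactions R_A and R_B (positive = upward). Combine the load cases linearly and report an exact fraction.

R_A = -29/3 kN, R_B = -61/3 kN

Load 1 — triangular load w₀=-10 kN/m (0→w₀ over full span):
  R_A = w₀L/6 = (-10)·6/6 = -10 kN
  R_B = w₀L/3 = (-10)·6/3 = -20 kN
Load 2 — applied couple M₀=2 kN·m at a=9/2 m (b=L-a=3/2):
  R_A = M₀/L = 2/6 = 1/3 kN
  R_B = -M₀/L = -2/6 = -1/3 kN
Superposition: R_A = -29/3 kN, R_B = -61/3 kN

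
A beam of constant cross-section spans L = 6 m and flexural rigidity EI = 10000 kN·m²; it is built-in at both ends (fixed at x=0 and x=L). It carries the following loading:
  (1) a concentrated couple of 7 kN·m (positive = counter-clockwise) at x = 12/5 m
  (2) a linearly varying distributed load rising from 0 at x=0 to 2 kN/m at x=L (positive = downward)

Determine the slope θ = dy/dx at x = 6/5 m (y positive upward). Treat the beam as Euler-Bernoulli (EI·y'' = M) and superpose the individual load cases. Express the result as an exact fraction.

θ(6/5) = -441/3125000 rad

Load 1 — applied couple M₀=7 kN·m at a=12/5 m (b=L-a=18/5):
  θ_1 = (R_Ax²/2 - M_Ax)/EI  [x≤a] with R_A=42/25, M_A=21/25 = ((42/25)·(6/5)²/2 - (21/25)·(6/5))/10000 = 63/3125000 rad
Load 2 — triangular load w₀=2 kN/m (0→w₀ over full span):
  θ_2 = -w₀(2x(L-x)(L-2x)(x+2L)+x²(L-x)²)/(120LEI) = -2·(2·(6/5)·(6-(6/5))·(6-2·(6/5))·((6/5)+2·6)+(6/5)²·(6-(6/5))²)/(120·6·10000) = -63/390625 rad
Superposition: θ = Σ θ_i = -441/3125000 rad ≈ -0.000141 rad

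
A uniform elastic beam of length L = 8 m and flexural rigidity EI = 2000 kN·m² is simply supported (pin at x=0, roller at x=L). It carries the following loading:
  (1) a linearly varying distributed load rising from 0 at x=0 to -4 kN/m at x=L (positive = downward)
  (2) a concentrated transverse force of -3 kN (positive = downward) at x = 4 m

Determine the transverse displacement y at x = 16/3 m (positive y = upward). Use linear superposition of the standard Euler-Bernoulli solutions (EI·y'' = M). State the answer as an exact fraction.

Load 1 — triangular load w₀=-4 kN/m (0→w₀ over full span):
  y_1 = -w₀x(7L⁴-10L²x²+3x⁴)/(360LEI) = -(-4)·(16/3)·(7·8⁴-10·8²·(16/3)²+3·(16/3)⁴)/(360·8·2000) = 4352/91125 m
Load 2 — point force P=-3 kN at a=4 m (b=L-a=4):
  y_2 = -Pa(L-x)(2Lx-a²-x²)/(6LEI)  [x>a] = -(-3)·4·(8-(16/3))·(2·8·(16/3)-4²-(16/3)²)/(6·8·2000) = 46/3375 m
Superposition: y = Σ y_i = 5594/91125 m ≈ 0.061388 m

y(16/3) = 5594/91125 m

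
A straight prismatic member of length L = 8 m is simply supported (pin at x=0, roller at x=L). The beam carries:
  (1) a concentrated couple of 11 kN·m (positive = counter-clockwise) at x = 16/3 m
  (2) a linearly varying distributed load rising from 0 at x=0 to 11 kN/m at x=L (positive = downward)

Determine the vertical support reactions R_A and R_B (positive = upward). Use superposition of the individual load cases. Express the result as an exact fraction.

R_A = 385/24 kN, R_B = 671/24 kN

Load 1 — applied couple M₀=11 kN·m at a=16/3 m (b=L-a=8/3):
  R_A = M₀/L = 11/8 kN
  R_B = -M₀/L = -11/8 kN
Load 2 — triangular load w₀=11 kN/m (0→w₀ over full span):
  R_A = w₀L/6 = 11·8/6 = 44/3 kN
  R_B = w₀L/3 = 11·8/3 = 88/3 kN
Superposition: R_A = 385/24 kN, R_B = 671/24 kN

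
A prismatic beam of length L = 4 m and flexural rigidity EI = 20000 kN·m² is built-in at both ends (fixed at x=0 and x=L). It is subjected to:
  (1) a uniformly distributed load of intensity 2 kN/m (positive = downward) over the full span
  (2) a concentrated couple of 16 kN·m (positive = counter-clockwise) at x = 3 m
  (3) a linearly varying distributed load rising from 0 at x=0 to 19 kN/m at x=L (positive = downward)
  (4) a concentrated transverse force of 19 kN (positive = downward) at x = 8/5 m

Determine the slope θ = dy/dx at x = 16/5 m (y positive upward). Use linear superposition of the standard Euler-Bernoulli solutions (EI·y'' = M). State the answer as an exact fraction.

θ(16/5) = 4028/5859375 rad

Load 1 — uniform load w=2 kN/m over full span:
  θ_1 = -wx(L-x)(L-2x)/(12EI) = -2·(16/5)·(4-(16/5))·(4-2·(16/5))/(12·20000) = 4/78125 rad
Load 2 — applied couple M₀=16 kN·m at a=3 m (b=L-a=1):
  θ_2 = (R_Ax²/2 - M_Ax - M₀(x-a))/EI  [x>a] with R_A=9/2, M_A=5 = ((9/2)·(16/5)²/2 - 5·(16/5) - 16·((16/5)-3))/20000 = 3/15625 rad
Load 3 — triangular load w₀=19 kN/m (0→w₀ over full span):
  θ_3 = -w₀(2x(L-x)(L-2x)(x+2L)+x²(L-x)²)/(120LEI) = -19·(2·(16/5)·(4-(16/5))·(4-2·(16/5))·((16/5)+2·4)+(16/5)²·(4-(16/5))²)/(120·4·20000) = 304/1171875 rad
Load 4 — point force P=19 kN at a=8/5 m (b=L-a=12/5):
  θ_4 = Pa²(L-x)(2bL-(3b+a)(L-x))/(2L³EI)  [x>a] = 19·(8/5)²·(4-(16/5))·(2·(12/5)·4-(3·(12/5)+(8/5))·(4-(16/5)))/(2·4³·20000) = 361/1953125 rad
Superposition: θ = Σ θ_i = 4028/5859375 rad ≈ 0.000687 rad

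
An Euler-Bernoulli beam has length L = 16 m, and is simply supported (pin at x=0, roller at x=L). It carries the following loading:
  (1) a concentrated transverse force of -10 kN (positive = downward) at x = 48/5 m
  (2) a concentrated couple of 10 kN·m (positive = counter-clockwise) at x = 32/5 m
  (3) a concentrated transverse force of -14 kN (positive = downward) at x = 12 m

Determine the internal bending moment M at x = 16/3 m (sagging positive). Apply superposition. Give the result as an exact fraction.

Load 1 — point force P=-10 kN at a=48/5 m (b=L-a=32/5):
  M_1 = Pbx/L  [x≤a] = (-10)·(32/5)·(16/3)/16 = -64/3 kN·m
Load 2 — applied couple M₀=10 kN·m at a=32/5 m (b=L-a=48/5):
  M_2 = M₀x/L  [x≤a] = 10·(16/3)/16 = 10/3 kN·m
Load 3 — point force P=-14 kN at a=12 m (b=L-a=4):
  M_3 = Pbx/L  [x≤a] = (-14)·4·(16/3)/16 = -56/3 kN·m
Superposition: M = Σ M_i = -110/3 kN·m ≈ -36.666667 kN·m

M(16/3) = -110/3 kN·m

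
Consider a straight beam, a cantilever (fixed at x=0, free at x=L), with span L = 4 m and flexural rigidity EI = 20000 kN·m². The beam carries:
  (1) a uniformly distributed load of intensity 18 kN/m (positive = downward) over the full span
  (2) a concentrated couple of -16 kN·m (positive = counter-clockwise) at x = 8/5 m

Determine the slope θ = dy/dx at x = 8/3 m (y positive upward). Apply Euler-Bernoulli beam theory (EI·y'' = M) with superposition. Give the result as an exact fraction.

θ(8/3) = -296/28125 rad

Load 1 — uniform load w=18 kN/m over full span:
  θ_1 = -wx(x²-3Lx+3L²)/(6EI) = -18·(8/3)·((8/3)²-3·4·(8/3)+3·4²)/(6·20000) = -52/5625 rad
Load 2 — applied couple M₀=-16 kN·m at a=8/5 m (b=L-a=12/5):
  θ_2 = M₀a/EI  [x>a] = (-16)·(8/5)/20000 = -4/3125 rad
Superposition: θ = Σ θ_i = -296/28125 rad ≈ -0.010524 rad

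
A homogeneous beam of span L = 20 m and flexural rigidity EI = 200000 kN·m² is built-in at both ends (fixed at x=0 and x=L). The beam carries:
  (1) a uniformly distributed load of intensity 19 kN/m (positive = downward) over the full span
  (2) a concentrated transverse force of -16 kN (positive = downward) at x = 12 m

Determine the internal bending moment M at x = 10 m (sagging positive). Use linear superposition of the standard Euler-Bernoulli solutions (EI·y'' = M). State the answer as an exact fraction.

M(10) = 4366/15 kN·m

Load 1 — uniform load w=19 kN/m over full span:
  M_1 = wLx/2 - wL²/12 - wx²/2 = 19·20·10/2 - 19·20²/12 - 19·10²/2 = 950/3 kN·m
Load 2 — point force P=-16 kN at a=12 m (b=L-a=8):
  M_2 = Pb²(3a+b)x/L³ - Pab²/L²  [x≤a] = (-16)·8²·(3·12+8)·10/20³ - (-16)·12·8²/20² = -128/5 kN·m
Superposition: M = Σ M_i = 4366/15 kN·m ≈ 291.066667 kN·m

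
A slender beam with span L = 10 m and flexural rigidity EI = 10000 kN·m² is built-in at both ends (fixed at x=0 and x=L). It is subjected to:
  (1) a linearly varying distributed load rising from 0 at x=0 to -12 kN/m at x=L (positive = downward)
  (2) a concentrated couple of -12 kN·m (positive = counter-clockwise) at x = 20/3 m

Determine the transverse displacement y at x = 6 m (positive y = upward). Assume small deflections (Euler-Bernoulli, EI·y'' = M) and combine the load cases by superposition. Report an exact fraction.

Load 1 — triangular load w₀=-12 kN/m (0→w₀ over full span):
  y_1 = -w₀x²(L-x)²(x+2L)/(120LEI) = -(-12)·6²·(10-6)²·(6+2·10)/(120·10·10000) = 234/15625 m
Load 2 — applied couple M₀=-12 kN·m at a=20/3 m (b=L-a=10/3):
  y_2 = (R_Ax³/6 - M_Ax²/2)/EI  [x≤a] with R_A=-8/5, M_A=-4 = ((-8/5)·6³/6 - (-4)·6²/2)/10000 = 9/6250 m
Superposition: y = Σ y_i = 513/31250 m ≈ 0.016416 m

y(6) = 513/31250 m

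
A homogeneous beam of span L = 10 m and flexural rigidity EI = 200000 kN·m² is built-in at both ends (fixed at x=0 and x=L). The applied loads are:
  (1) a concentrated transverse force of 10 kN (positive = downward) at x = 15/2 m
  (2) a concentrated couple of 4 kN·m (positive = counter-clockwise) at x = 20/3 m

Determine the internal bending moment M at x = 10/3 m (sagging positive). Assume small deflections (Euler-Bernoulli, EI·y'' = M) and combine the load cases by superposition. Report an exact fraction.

M(10/3) = 139/144 kN·m

Load 1 — point force P=10 kN at a=15/2 m (b=L-a=5/2):
  M_1 = Pb²(3a+b)x/L³ - Pab²/L²  [x≤a] = 10·(5/2)²·(3·(15/2)+(5/2))·(10/3)/10³ - 10·(15/2)·(5/2)²/10² = 25/48 kN·m
Load 2 — applied couple M₀=4 kN·m at a=20/3 m (b=L-a=10/3):
  M_2 = R_Ax - M_A  [x≤a] with R_A=8/15, M_A=4/3 = (8/15)·(10/3) - (4/3) = 4/9 kN·m
Superposition: M = Σ M_i = 139/144 kN·m ≈ 0.965278 kN·m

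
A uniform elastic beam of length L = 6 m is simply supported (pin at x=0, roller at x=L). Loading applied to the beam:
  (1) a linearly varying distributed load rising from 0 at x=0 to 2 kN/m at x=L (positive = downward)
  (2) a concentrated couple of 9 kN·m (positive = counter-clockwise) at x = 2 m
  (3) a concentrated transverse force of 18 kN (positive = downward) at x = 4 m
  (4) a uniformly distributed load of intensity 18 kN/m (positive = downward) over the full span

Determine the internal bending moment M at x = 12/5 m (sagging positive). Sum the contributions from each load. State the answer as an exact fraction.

M(12/5) = 11349/125 kN·m

Load 1 — triangular load w₀=2 kN/m (0→w₀ over full span):
  M_1 = w₀Lx/6 - w₀x³/(6L) = 2·6·(12/5)/6 - 2·(12/5)³/(6·6) = 504/125 kN·m
Load 2 — applied couple M₀=9 kN·m at a=2 m (b=L-a=4):
  M_2 = M₀x/L - M₀  [x>a] = 9·(12/5)/6 - 9 = -27/5 kN·m
Load 3 — point force P=18 kN at a=4 m (b=L-a=2):
  M_3 = Pbx/L  [x≤a] = 18·2·(12/5)/6 = 72/5 kN·m
Load 4 — uniform load w=18 kN/m over full span:
  M_4 = wx(L-x)/2 = 18·(12/5)·(6-(12/5))/2 = 1944/25 kN·m
Superposition: M = Σ M_i = 11349/125 kN·m ≈ 90.792000 kN·m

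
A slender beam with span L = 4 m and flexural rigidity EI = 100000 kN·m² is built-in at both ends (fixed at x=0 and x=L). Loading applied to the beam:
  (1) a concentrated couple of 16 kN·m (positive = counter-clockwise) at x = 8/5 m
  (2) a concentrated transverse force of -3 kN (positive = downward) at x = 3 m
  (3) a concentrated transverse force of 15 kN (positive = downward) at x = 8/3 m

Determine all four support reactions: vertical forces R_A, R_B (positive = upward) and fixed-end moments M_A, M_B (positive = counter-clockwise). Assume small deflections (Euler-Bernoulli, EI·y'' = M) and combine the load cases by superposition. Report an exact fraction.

Load 1 — applied couple M₀=16 kN·m at a=8/5 m (b=L-a=12/5):
  R_A = 6M₀ab/L³ = 6·16·(8/5)·(12/5)/4³ = 144/25 kN
  M_A = M₀b(2a-b)/L² = 16·(12/5)·(2·(8/5)-(12/5))/4² = 48/25 kN·m
  R_B = -6M₀ab/L³ = -6·16·(8/5)·(12/5)/4³ = -144/25 kN
  M_B = M₀a(2b-a)/L² = 16·(8/5)·(2·(12/5)-(8/5))/4² = 128/25 kN·m
Load 2 — point force P=-3 kN at a=3 m (b=L-a=1):
  R_A = Pb²(3a+b)/L³ = (-3)·1²·(3·3+1)/4³ = -15/32 kN
  M_A = Pab²/L² = (-3)·3·1²/4² = -9/16 kN·m
  R_B = Pa²(a+3b)/L³ = (-3)·3²·(3+3·1)/4³ = -81/32 kN
  M_B = -Pa²b/L² = -(-3)·3²·1/4² = 27/16 kN·m
Load 3 — point force P=15 kN at a=8/3 m (b=L-a=4/3):
  R_A = Pb²(3a+b)/L³ = 15·(4/3)²·(3·(8/3)+(4/3))/4³ = 35/9 kN
  M_A = Pab²/L² = 15·(8/3)·(4/3)²/4² = 40/9 kN·m
  R_B = Pa²(a+3b)/L³ = 15·(8/3)²·((8/3)+3·(4/3))/4³ = 100/9 kN
  M_B = -Pa²b/L² = -15·(8/3)²·(4/3)/4² = -80/9 kN·m
Superposition: R_A = 66097/7200 kN, M_A = 20887/3600 kN·m, R_B = 20303/7200 kN, M_B = -7493/3600 kN·m

R_A = 66097/7200 kN, M_A = 20887/3600 kN·m, R_B = 20303/7200 kN, M_B = -7493/3600 kN·m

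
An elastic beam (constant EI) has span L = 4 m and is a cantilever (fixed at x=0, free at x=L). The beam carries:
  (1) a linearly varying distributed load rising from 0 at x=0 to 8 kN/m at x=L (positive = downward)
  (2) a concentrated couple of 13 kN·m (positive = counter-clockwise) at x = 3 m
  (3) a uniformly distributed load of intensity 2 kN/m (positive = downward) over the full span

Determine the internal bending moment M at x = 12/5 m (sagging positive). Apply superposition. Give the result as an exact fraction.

Load 1 — triangular load w₀=8 kN/m (0→w₀ over full span):
  M_1 = w₀Lx/2 - w₀L²/3 - w₀x³/(6L) = 8·4·(12/5)/2 - 8·4²/3 - 8·(12/5)³/(6·4) = -3328/375 kN·m
Load 2 — applied couple M₀=13 kN·m at a=3 m (b=L-a=1):
  M_2 = M₀  [x≤a] = 13 = 13 kN·m
Load 3 — uniform load w=2 kN/m over full span:
  M_3 = -w(L-x)²/2 = -2·(4-(12/5))²/2 = -64/25 kN·m
Superposition: M = Σ M_i = 587/375 kN·m ≈ 1.565333 kN·m

M(12/5) = 587/375 kN·m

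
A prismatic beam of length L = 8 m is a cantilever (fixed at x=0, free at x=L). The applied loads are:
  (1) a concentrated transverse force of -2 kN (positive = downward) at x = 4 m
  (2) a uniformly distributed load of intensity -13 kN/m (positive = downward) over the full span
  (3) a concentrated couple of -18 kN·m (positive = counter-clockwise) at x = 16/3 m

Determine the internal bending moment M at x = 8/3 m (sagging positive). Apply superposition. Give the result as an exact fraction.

Load 1 — point force P=-2 kN at a=4 m (b=L-a=4):
  M_1 = -P(a-x)  [x≤a] = -(-2)·(4-(8/3)) = 8/3 kN·m
Load 2 — uniform load w=-13 kN/m over full span:
  M_2 = -w(L-x)²/2 = -(-13)·(8-(8/3))²/2 = 1664/9 kN·m
Load 3 — applied couple M₀=-18 kN·m at a=16/3 m (b=L-a=8/3):
  M_3 = M₀  [x≤a] = (-18) = -18 kN·m
Superposition: M = Σ M_i = 1526/9 kN·m ≈ 169.555556 kN·m

M(8/3) = 1526/9 kN·m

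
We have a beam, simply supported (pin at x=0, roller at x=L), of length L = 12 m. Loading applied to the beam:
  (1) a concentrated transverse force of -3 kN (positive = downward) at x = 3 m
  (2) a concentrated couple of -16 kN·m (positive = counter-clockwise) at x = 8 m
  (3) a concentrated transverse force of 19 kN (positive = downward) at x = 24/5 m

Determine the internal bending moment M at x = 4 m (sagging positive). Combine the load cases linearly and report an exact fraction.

M(4) = 514/15 kN·m

Load 1 — point force P=-3 kN at a=3 m (b=L-a=9):
  M_1 = Pa(L-x)/L  [x>a] = (-3)·3·(12-4)/12 = -6 kN·m
Load 2 — applied couple M₀=-16 kN·m at a=8 m (b=L-a=4):
  M_2 = M₀x/L  [x≤a] = (-16)·4/12 = -16/3 kN·m
Load 3 — point force P=19 kN at a=24/5 m (b=L-a=36/5):
  M_3 = Pbx/L  [x≤a] = 19·(36/5)·4/12 = 228/5 kN·m
Superposition: M = Σ M_i = 514/15 kN·m ≈ 34.266667 kN·m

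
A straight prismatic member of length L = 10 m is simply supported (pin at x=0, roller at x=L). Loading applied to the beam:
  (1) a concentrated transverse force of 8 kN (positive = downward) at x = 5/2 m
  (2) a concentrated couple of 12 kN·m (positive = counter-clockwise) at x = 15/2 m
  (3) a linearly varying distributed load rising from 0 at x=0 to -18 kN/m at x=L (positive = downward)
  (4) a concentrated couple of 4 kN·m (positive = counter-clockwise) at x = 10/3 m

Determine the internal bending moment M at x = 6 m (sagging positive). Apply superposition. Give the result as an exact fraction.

M(6) = -508/5 kN·m

Load 1 — point force P=8 kN at a=5/2 m (b=L-a=15/2):
  M_1 = Pa(L-x)/L  [x>a] = 8·(5/2)·(10-6)/10 = 8 kN·m
Load 2 — applied couple M₀=12 kN·m at a=15/2 m (b=L-a=5/2):
  M_2 = M₀x/L  [x≤a] = 12·6/10 = 36/5 kN·m
Load 3 — triangular load w₀=-18 kN/m (0→w₀ over full span):
  M_3 = w₀Lx/6 - w₀x³/(6L) = (-18)·10·6/6 - (-18)·6³/(6·10) = -576/5 kN·m
Load 4 — applied couple M₀=4 kN·m at a=10/3 m (b=L-a=20/3):
  M_4 = M₀x/L - M₀  [x>a] = 4·6/10 - 4 = -8/5 kN·m
Superposition: M = Σ M_i = -508/5 kN·m ≈ -101.600000 kN·m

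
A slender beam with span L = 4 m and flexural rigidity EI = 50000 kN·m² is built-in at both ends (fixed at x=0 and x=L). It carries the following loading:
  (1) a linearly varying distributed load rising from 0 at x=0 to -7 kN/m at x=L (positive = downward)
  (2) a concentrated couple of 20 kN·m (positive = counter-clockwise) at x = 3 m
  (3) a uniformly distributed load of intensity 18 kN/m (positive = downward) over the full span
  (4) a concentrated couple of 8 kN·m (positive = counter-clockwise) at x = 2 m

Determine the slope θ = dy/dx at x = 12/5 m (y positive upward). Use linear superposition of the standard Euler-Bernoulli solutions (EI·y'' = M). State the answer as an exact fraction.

θ(12/5) = 1791/15625000 rad

Load 1 — triangular load w₀=-7 kN/m (0→w₀ over full span):
  θ_1 = -w₀(2x(L-x)(L-2x)(x+2L)+x²(L-x)²)/(120LEI) = -(-7)·(2·(12/5)·(4-(12/5))·(4-2·(12/5))·((12/5)+2·4)+(12/5)²·(4-(12/5))²)/(120·4·50000) = -28/1953125 rad
Load 2 — applied couple M₀=20 kN·m at a=3 m (b=L-a=1):
  θ_2 = (R_Ax²/2 - M_Ax)/EI  [x≤a] with R_A=45/8, M_A=25/4 = ((45/8)·(12/5)²/2 - (25/4)·(12/5))/50000 = 3/125000 rad
Load 3 — uniform load w=18 kN/m over full span:
  θ_3 = -wx(L-x)(L-2x)/(12EI) = -18·(12/5)·(4-(12/5))·(4-2·(12/5))/(12·50000) = 36/390625 rad
Load 4 — applied couple M₀=8 kN·m at a=2 m (b=L-a=2):
  θ_4 = (R_Ax²/2 - M_Ax - M₀(x-a))/EI  [x>a] with R_A=3, M_A=2 = (3·(12/5)²/2 - 2·(12/5) - 8·((12/5)-2))/50000 = 1/78125 rad
Superposition: θ = Σ θ_i = 1791/15625000 rad ≈ 0.000115 rad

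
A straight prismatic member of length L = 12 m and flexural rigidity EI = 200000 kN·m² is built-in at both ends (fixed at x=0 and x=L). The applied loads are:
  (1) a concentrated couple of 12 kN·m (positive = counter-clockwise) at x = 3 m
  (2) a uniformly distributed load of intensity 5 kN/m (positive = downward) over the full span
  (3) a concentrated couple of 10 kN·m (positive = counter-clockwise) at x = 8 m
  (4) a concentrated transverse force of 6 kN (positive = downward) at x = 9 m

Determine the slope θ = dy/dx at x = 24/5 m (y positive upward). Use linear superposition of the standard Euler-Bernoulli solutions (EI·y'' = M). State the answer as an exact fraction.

θ(24/5) = -41/200000 rad

Load 1 — applied couple M₀=12 kN·m at a=3 m (b=L-a=9):
  θ_1 = (R_Ax²/2 - M_Ax - M₀(x-a))/EI  [x>a] with R_A=9/8, M_A=-9/4 = ((9/8)·(24/5)²/2 - (-9/4)·(24/5) - 12·((24/5)-3))/200000 = 27/2500000 rad
Load 2 — uniform load w=5 kN/m over full span:
  θ_2 = -wx(L-x)(L-2x)/(12EI) = -5·(24/5)·(12-(24/5))·(12-2·(24/5))/(12·200000) = -27/156250 rad
Load 3 — applied couple M₀=10 kN·m at a=8 m (b=L-a=4):
  θ_3 = (R_Ax²/2 - M_Ax)/EI  [x≤a] with R_A=10/9, M_A=10/3 = ((10/9)·(24/5)²/2 - (10/3)·(24/5))/200000 = -1/62500 rad
Load 4 — point force P=6 kN at a=9 m (b=L-a=3):
  θ_4 = -Pb²x(2aL-(3a+b)x)/(2L³EI)  [x≤a] = -6·3²·(24/5)·(2·9·12-(3·9+3)·(24/5))/(2·12³·200000) = -27/1000000 rad
Superposition: θ = Σ θ_i = -41/200000 rad ≈ -0.000205 rad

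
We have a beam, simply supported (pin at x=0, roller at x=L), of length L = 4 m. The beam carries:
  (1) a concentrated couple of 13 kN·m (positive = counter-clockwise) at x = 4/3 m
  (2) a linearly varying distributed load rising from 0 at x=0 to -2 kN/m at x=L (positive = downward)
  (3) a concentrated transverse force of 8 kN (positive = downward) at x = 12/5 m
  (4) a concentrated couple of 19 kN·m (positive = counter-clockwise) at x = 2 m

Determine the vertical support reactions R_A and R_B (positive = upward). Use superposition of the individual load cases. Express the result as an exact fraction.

Load 1 — applied couple M₀=13 kN·m at a=4/3 m (b=L-a=8/3):
  R_A = M₀/L = 13/4 kN
  R_B = -M₀/L = -13/4 kN
Load 2 — triangular load w₀=-2 kN/m (0→w₀ over full span):
  R_A = w₀L/6 = (-2)·4/6 = -4/3 kN
  R_B = w₀L/3 = (-2)·4/3 = -8/3 kN
Load 3 — point force P=8 kN at a=12/5 m (b=L-a=8/5):
  R_A = Pb/L = 8·(8/5)/4 = 16/5 kN
  R_B = Pa/L = 8·(12/5)/4 = 24/5 kN
Load 4 — applied couple M₀=19 kN·m at a=2 m (b=L-a=2):
  R_A = M₀/L = 19/4 kN
  R_B = -M₀/L = -19/4 kN
Superposition: R_A = 148/15 kN, R_B = -88/15 kN

R_A = 148/15 kN, R_B = -88/15 kN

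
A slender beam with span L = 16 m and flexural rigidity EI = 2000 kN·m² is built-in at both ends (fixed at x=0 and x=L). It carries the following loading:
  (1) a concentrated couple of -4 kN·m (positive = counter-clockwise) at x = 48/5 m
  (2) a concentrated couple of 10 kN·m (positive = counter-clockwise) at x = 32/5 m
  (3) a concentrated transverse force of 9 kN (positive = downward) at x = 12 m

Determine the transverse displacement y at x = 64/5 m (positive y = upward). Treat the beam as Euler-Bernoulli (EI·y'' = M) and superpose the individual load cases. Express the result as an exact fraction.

y(64/5) = -10006/390625 m

Load 1 — applied couple M₀=-4 kN·m at a=48/5 m (b=L-a=32/5):
  y_1 = (R_Ax³/6 - M_Ax²/2 - M₀(x-a)²/2)/EI  [x>a] with R_A=-9/25, M_A=-32/25 = ((-9/25)·(64/5)³/6 - (-32/25)·(64/5)²/2 - (-4)·((64/5)-(48/5))²/2)/2000 = -96/390625 m
Load 2 — applied couple M₀=10 kN·m at a=32/5 m (b=L-a=48/5):
  y_2 = (R_Ax³/6 - M_Ax²/2 - M₀(x-a)²/2)/EI  [x>a] with R_A=9/10, M_A=6/5 = ((9/10)·(64/5)³/6 - (6/5)·(64/5)²/2 - 10·((64/5)-(32/5))²/2)/2000 = 448/78125 m
Load 3 — point force P=9 kN at a=12 m (b=L-a=4):
  y_3 = -Pa²(L-x)²(3bL-(3b+a)(L-x))/(6L³EI)  [x>a] = -9·12²·(16-(64/5))²·(3·4·16-(3·4+12)·(16-(64/5)))/(6·16³·2000) = -486/15625 m
Superposition: y = Σ y_i = -10006/390625 m ≈ -0.025615 m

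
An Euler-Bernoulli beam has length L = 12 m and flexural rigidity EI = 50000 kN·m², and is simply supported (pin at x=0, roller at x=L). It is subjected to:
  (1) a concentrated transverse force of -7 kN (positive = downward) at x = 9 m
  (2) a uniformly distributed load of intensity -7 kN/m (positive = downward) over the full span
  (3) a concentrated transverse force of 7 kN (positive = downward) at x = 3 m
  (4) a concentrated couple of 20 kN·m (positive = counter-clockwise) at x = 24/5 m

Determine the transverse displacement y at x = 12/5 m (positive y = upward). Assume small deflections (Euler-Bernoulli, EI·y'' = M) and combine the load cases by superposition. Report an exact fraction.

Load 1 — point force P=-7 kN at a=9 m (b=L-a=3):
  y_1 = -Pbx(L²-b²-x²)/(6LEI)  [x≤a] = -(-7)·3·(12/5)·(12²-3²-(12/5)²)/(6·12·50000) = 22617/12500000 m
Load 2 — uniform load w=-7 kN/m over full span:
  y_2 = -wx(L³-2Lx²+x³)/(24EI) = -(-7)·(12/5)·(12³-2·12·(12/5)²+(12/5)³)/(24·50000) = 43848/1953125 m
Load 3 — point force P=7 kN at a=3 m (b=L-a=9):
  y_3 = -Pbx(L²-b²-x²)/(6LEI)  [x≤a] = -7·9·(12/5)·(12²-9²-(12/5)²)/(6·12·50000) = -30051/12500000 m
Load 4 — applied couple M₀=20 kN·m at a=24/5 m (b=L-a=36/5):
  y_4 = (M₀x³/(6L)+C₁x)/EI  [x≤a] with C₁=M₀(3b²-L²)/(6L)=16/5 = (20·(12/5)³/(6·12)+(16/5)·(12/5))/50000 = 18/78125 m
Superposition: y = Σ y_i = 690183/31250000 m ≈ 0.022086 m

y(12/5) = 690183/31250000 m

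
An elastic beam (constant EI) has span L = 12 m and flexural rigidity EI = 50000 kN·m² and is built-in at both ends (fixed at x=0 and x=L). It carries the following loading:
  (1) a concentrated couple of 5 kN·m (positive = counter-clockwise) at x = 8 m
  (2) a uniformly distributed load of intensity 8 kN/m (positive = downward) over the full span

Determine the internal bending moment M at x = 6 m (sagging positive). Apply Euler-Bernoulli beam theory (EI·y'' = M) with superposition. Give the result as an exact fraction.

Load 1 — applied couple M₀=5 kN·m at a=8 m (b=L-a=4):
  M_1 = R_Ax - M_A  [x≤a] with R_A=5/9, M_A=5/3 = (5/9)·6 - (5/3) = 5/3 kN·m
Load 2 — uniform load w=8 kN/m over full span:
  M_2 = wLx/2 - wL²/12 - wx²/2 = 8·12·6/2 - 8·12²/12 - 8·6²/2 = 48 kN·m
Superposition: M = Σ M_i = 149/3 kN·m ≈ 49.666667 kN·m

M(6) = 149/3 kN·m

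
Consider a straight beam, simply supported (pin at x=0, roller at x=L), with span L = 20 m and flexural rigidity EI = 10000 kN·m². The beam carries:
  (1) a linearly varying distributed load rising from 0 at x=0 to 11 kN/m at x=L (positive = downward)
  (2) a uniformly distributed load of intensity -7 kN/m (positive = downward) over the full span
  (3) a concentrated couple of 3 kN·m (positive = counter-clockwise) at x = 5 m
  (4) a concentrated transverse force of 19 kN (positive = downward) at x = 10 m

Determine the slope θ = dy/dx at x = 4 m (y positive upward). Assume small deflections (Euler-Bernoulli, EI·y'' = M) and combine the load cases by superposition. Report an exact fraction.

θ(4) = 2407/720000 rad

Load 1 — triangular load w₀=11 kN/m (0→w₀ over full span):
  θ_1 = -w₀(7L⁴-30L²x²+15x⁴)/(360LEI) = -11·(7·20⁴-30·20²·4²+15·4⁴)/(360·20·10000) = -4004/28125 rad
Load 2 — uniform load w=-7 kN/m over full span:
  θ_2 = -w(L³-6Lx²+4x³)/(24EI) = -(-7)·(20³-6·20·4²+4·4³)/(24·10000) = 231/1250 rad
Load 3 — applied couple M₀=3 kN·m at a=5 m (b=L-a=15):
  θ_3 = (M₀x²/(2L)+C₁)/EI  [x≤a] with C₁=M₀(3b²-L²)/(6L)=55/8 = (3·4²/(2·20)+(55/8))/10000 = 323/400000 rad
Load 4 — point force P=19 kN at a=10 m (b=L-a=10):
  θ_4 = -Pb(L²-b²-3x²)/(6LEI)  [x≤a] = -19·10·(20²-10²-3·4²)/(6·20·10000) = -399/10000 rad
Superposition: θ = Σ θ_i = 2407/720000 rad ≈ 0.003343 rad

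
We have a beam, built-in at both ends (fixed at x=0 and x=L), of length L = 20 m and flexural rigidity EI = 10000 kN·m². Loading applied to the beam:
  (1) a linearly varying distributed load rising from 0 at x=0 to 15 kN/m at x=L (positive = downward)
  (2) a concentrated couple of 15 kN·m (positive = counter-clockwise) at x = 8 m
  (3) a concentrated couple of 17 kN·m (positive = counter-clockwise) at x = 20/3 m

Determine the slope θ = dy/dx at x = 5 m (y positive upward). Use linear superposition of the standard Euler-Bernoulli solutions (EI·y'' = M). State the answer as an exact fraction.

θ(5) = -42083/960000 rad

Load 1 — triangular load w₀=15 kN/m (0→w₀ over full span):
  θ_1 = -w₀(2x(L-x)(L-2x)(x+2L)+x²(L-x)²)/(120LEI) = -15·(2·5·(20-5)·(20-2·5)·(5+2·20)+5²·(20-5)²)/(120·20·10000) = -117/2560 rad
Load 2 — applied couple M₀=15 kN·m at a=8 m (b=L-a=12):
  θ_2 = (R_Ax²/2 - M_Ax)/EI  [x≤a] with R_A=27/25, M_A=9/5 = ((27/25)·5²/2 - (9/5)·5)/10000 = 9/20000 rad
Load 3 — applied couple M₀=17 kN·m at a=20/3 m (b=L-a=40/3):
  θ_3 = (R_Ax²/2 - M_Ax)/EI  [x≤a] with R_A=17/15, M_A=0 = ((17/15)·5²/2 - 0·5)/10000 = 17/12000 rad
Superposition: θ = Σ θ_i = -42083/960000 rad ≈ -0.043836 rad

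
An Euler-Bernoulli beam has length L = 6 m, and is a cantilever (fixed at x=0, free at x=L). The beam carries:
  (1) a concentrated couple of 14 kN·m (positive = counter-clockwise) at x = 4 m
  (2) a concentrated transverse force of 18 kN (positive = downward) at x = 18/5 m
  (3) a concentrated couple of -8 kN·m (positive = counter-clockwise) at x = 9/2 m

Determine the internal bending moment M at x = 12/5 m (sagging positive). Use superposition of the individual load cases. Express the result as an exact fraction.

M(12/5) = -78/5 kN·m

Load 1 — applied couple M₀=14 kN·m at a=4 m (b=L-a=2):
  M_1 = M₀  [x≤a] = 14 = 14 kN·m
Load 2 — point force P=18 kN at a=18/5 m (b=L-a=12/5):
  M_2 = -P(a-x)  [x≤a] = -18·((18/5)-(12/5)) = -108/5 kN·m
Load 3 — applied couple M₀=-8 kN·m at a=9/2 m (b=L-a=3/2):
  M_3 = M₀  [x≤a] = (-8) = -8 kN·m
Superposition: M = Σ M_i = -78/5 kN·m ≈ -15.600000 kN·m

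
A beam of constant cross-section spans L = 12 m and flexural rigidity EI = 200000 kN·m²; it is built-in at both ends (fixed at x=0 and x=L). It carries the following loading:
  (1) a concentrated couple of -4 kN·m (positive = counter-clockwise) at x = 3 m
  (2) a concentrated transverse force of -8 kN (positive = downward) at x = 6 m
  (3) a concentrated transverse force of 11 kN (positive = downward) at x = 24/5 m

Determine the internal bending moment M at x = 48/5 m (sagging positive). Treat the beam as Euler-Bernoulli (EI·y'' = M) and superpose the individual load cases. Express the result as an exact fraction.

Load 1 — applied couple M₀=-4 kN·m at a=3 m (b=L-a=9):
  M_1 = R_Ax - M_A - M₀  [x>a] with R_A=-3/8, M_A=3/4 = (-3/8)·(48/5) - (3/4) - (-4) = -7/20 kN·m
Load 2 — point force P=-8 kN at a=6 m (b=L-a=6):
  M_2 = Pa²(a+3b)(L-x)/L³ - Pa²b/L²  [x>a] = (-8)·6²·(6+3·6)·(12-(48/5))/12³ - (-8)·6²·6/12² = 12/5 kN·m
Load 3 — point force P=11 kN at a=24/5 m (b=L-a=36/5):
  M_3 = Pa²(a+3b)(L-x)/L³ - Pa²b/L²  [x>a] = 11·(24/5)²·((24/5)+3·(36/5))·(12-(48/5))/12³ - 11·(24/5)²·(36/5)/12² = -2112/625 kN·m
Superposition: M = Σ M_i = -3323/2500 kN·m ≈ -1.329200 kN·m

M(48/5) = -3323/2500 kN·m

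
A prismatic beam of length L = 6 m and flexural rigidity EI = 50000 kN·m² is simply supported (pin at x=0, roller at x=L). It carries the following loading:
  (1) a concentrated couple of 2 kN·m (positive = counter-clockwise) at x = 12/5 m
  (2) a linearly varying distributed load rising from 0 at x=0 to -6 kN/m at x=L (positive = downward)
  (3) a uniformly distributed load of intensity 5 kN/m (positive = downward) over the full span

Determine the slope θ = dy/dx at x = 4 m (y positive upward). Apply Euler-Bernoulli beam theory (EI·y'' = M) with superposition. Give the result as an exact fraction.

Load 1 — applied couple M₀=2 kN·m at a=12/5 m (b=L-a=18/5):
  θ_1 = (M₀x²/(2L)-M₀(x-a)+C₁)/EI  [x>a] with C₁=M₀(3b²-L²)/(6L)=4/25 = (2·4²/(2·6)-2·(4-(12/5))+(4/25))/50000 = -7/937500 rad
Load 2 — triangular load w₀=-6 kN/m (0→w₀ over full span):
  θ_2 = -w₀(7L⁴-30L²x²+15x⁴)/(360LEI) = -(-6)·(7·6⁴-30·6²·4²+15·4⁴)/(360·6·50000) = -91/375000 rad
Load 3 — uniform load w=5 kN/m over full span:
  θ_3 = -w(L³-6Lx²+4x³)/(24EI) = -5·(6³-6·6·4²+4·4³)/(24·50000) = 13/30000 rad
Superposition: θ = Σ θ_i = 229/1250000 rad ≈ 0.000183 rad

θ(4) = 229/1250000 rad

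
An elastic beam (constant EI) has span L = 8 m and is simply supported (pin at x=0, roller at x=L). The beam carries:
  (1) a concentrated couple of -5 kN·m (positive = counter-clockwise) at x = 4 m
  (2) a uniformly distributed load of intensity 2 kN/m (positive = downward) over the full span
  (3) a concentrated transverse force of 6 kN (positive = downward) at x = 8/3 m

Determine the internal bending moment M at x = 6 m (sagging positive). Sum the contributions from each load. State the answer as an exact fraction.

M(6) = 69/4 kN·m

Load 1 — applied couple M₀=-5 kN·m at a=4 m (b=L-a=4):
  M_1 = M₀x/L - M₀  [x>a] = (-5)·6/8 - (-5) = 5/4 kN·m
Load 2 — uniform load w=2 kN/m over full span:
  M_2 = wx(L-x)/2 = 2·6·(8-6)/2 = 12 kN·m
Load 3 — point force P=6 kN at a=8/3 m (b=L-a=16/3):
  M_3 = Pa(L-x)/L  [x>a] = 6·(8/3)·(8-6)/8 = 4 kN·m
Superposition: M = Σ M_i = 69/4 kN·m ≈ 17.250000 kN·m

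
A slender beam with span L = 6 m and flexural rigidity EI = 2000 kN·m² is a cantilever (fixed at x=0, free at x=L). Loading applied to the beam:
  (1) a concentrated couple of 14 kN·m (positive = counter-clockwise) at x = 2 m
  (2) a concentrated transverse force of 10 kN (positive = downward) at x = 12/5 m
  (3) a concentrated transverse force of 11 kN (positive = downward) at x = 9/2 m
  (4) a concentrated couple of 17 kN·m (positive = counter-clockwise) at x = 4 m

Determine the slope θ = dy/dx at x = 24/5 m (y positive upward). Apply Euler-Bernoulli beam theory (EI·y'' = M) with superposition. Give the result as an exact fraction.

θ(24/5) = -1767/80000 rad

Load 1 — applied couple M₀=14 kN·m at a=2 m (b=L-a=4):
  θ_1 = M₀a/EI  [x>a] = 14·2/2000 = 7/500 rad
Load 2 — point force P=10 kN at a=12/5 m (b=L-a=18/5):
  θ_2 = -Pa²/(2EI)  [x>a] = -10·(12/5)²/(2·2000) = -9/625 rad
Load 3 — point force P=11 kN at a=9/2 m (b=L-a=3/2):
  θ_3 = -Pa²/(2EI)  [x>a] = -11·(9/2)²/(2·2000) = -891/16000 rad
Load 4 — applied couple M₀=17 kN·m at a=4 m (b=L-a=2):
  θ_4 = M₀a/EI  [x>a] = 17·4/2000 = 17/500 rad
Superposition: θ = Σ θ_i = -1767/80000 rad ≈ -0.022087 rad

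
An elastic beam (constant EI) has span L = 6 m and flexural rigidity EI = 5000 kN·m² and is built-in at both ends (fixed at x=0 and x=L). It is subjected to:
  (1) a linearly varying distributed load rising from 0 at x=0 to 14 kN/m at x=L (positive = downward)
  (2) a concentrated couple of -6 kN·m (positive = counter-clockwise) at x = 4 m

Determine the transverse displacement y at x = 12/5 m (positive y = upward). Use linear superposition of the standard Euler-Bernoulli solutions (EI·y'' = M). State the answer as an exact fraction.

Load 1 — triangular load w₀=14 kN/m (0→w₀ over full span):
  y_1 = -w₀x²(L-x)²(x+2L)/(120LEI) = -14·(12/5)²·(6-(12/5))²·((12/5)+2·6)/(120·6·5000) = -40824/9765625 m
Load 2 — applied couple M₀=-6 kN·m at a=4 m (b=L-a=2):
  y_2 = (R_Ax³/6 - M_Ax²/2)/EI  [x≤a] with R_A=-4/3, M_A=-2 = ((-4/3)·(12/5)³/6 - (-2)·(12/5)²/2)/5000 = 42/78125 m
Superposition: y = Σ y_i = -35574/9765625 m ≈ -0.003643 m

y(12/5) = -35574/9765625 m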